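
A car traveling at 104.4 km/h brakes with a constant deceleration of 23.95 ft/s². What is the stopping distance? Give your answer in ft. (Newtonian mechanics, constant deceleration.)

v₀ = 104.4 km/h × 0.2777777777777778 = 29.0 m/s
a = 23.95 ft/s² × 0.3048 = 7.29996 m/s²
d = v₀² / (2a) = 29.0² / (2 × 7.29996) = 841.0 / 14.5999 = 57.6031 m
d = 57.6031 m / 0.3048 = 189.0 ft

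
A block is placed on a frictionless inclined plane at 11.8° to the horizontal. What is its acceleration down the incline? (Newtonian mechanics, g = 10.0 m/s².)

a = g sin(θ) = 10.0 × sin(11.8°) = 10.0 × 0.2045 = 2.04 m/s²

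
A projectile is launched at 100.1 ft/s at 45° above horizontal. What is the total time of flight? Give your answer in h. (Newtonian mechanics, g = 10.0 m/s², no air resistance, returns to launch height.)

v₀ = 100.1 ft/s × 0.3048 = 30.5105 m/s
T = 2 × v₀ × sin(θ) / g = 2 × 30.5105 × sin(45°) / 10.0 = 2 × 30.5105 × 0.707107 / 10.0 = 4.31484 s
T = 4.31484 s / 3600.0 = 0.001199 h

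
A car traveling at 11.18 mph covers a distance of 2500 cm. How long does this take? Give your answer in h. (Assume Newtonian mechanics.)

d = 2500 cm × 0.01 = 25.0 m
v = 11.18 mph × 0.44704 = 4.99791 m/s
t = d / v = 25.0 / 4.99791 = 5.00209 s
t = 5.00209 s / 3600.0 = 0.001389 h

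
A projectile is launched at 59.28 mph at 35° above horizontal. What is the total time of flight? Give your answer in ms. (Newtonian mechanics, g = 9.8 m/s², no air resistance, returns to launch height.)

v₀ = 59.28 mph × 0.44704 = 26.5005 m/s
T = 2 × v₀ × sin(θ) / g = 2 × 26.5005 × sin(35°) / 9.8 = 2 × 26.5005 × 0.573576 / 9.8 = 3.10205 s
T = 3.10205 s / 0.001 = 3102 ms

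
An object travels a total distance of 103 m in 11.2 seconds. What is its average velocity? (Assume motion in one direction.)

v_avg = Δd / Δt = 103 / 11.2 = 9.2 m/s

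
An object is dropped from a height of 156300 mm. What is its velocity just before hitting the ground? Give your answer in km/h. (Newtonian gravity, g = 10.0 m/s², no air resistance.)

h = 156300 mm × 0.001 = 156.3 m
v = √(2gh) = √(2 × 10.0 × 156.3) = 55.9106 m/s
v = 55.9106 m/s / 0.2777777777777778 = 201.3 km/h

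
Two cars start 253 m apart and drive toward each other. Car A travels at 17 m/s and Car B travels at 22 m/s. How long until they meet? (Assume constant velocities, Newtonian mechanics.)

Combined speed: v_combined = 17 + 22 = 39 m/s
Time to meet: t = d/v_combined = 253/39 = 6.49 s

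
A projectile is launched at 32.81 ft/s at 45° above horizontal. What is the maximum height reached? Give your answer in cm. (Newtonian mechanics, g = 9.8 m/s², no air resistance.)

v₀ = 32.81 ft/s × 0.3048 = 10.0005 m/s
H = v₀² × sin²(θ) / (2g) = 10.0005² × sin(45°)² / (2 × 9.8) = 100.01 × 0.5 / 19.6 = 2.55128 m
H = 2.55128 m / 0.01 = 255.1 cm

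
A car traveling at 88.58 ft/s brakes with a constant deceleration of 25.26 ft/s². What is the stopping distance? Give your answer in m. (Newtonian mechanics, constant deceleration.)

v₀ = 88.58 ft/s × 0.3048 = 26.9992 m/s
a = 25.26 ft/s² × 0.3048 = 7.69925 m/s²
d = v₀² / (2a) = 26.9992² / (2 × 7.69925) = 728.957 / 15.3985 = 47.34 m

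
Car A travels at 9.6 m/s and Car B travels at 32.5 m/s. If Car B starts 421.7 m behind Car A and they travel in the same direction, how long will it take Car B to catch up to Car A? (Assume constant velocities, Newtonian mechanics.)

Relative speed: v_rel = 32.5 - 9.6 = 22.9 m/s
Time to catch: t = d₀/v_rel = 421.7/22.9 = 18.41 s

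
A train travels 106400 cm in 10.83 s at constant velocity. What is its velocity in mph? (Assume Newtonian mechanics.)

d = 106400 cm × 0.01 = 1064.0 m
v = d / t = 1064.0 / 10.83 = 98.2456 m/s
v = 98.2456 m/s / 0.44704 = 219.8 mph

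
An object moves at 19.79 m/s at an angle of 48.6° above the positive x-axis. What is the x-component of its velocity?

vₓ = v cos(θ) = 19.79 × cos(48.6°) = 13.09 m/s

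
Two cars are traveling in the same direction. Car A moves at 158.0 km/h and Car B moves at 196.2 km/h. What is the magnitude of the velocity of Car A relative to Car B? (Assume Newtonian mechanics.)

v_rel = |v_A - v_B| = |158.0 - 196.2| = 38.2 km/h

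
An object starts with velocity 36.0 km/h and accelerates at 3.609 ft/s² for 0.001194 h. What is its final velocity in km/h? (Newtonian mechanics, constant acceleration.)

v₀ = 36.0 km/h × 0.2777777777777778 = 10.0 m/s
a = 3.609 ft/s² × 0.3048 = 1.10002 m/s²
t = 0.001194 h × 3600.0 = 4.2984 s
v = v₀ + a × t = 10.0 + 1.10002 × 4.2984 = 14.7283 m/s
v = 14.7283 m/s / 0.2777777777777778 = 53.02 km/h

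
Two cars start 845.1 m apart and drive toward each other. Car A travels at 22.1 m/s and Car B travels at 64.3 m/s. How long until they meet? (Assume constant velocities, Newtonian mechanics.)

Combined speed: v_combined = 22.1 + 64.3 = 86.4 m/s
Time to meet: t = d/v_combined = 845.1/86.4 = 9.78 s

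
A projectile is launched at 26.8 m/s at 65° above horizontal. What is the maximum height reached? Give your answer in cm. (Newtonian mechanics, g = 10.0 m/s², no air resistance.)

H = v₀² × sin²(θ) / (2g) = 26.8² × sin(65°)² / (2 × 10.0) = 718.24 × 0.821394 / 20.0 = 29.4979 m
H = 29.4979 m / 0.01 = 2950 cm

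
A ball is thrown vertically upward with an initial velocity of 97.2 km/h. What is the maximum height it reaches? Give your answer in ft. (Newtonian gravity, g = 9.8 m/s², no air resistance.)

v₀ = 97.2 km/h × 0.2777777777777778 = 27.0 m/s
h_max = v₀² / (2g) = 27.0² / (2 × 9.8) = 729.0 / 19.6 = 37.1939 m
h_max = 37.1939 m / 0.3048 = 122.0 ft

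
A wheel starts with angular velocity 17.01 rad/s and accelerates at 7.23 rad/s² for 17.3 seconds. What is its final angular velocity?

ω = ω₀ + αt = 17.01 + 7.23 × 17.3 = 142.09 rad/s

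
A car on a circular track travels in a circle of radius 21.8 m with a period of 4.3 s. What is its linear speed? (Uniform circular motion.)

v = 2πr/T = 2π×21.8/4.3 = 31.85 m/s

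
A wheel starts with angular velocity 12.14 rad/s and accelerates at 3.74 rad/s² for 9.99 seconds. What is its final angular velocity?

ω = ω₀ + αt = 12.14 + 3.74 × 9.99 = 49.5 rad/s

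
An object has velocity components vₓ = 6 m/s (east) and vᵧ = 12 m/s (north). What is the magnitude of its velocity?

|v| = √(vₓ² + vᵧ²) = √(6² + 12²) = √(180) = 13.42 m/s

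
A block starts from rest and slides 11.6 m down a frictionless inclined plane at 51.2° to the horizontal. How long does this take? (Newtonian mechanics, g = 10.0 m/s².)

a = g sin(θ) = 10.0 × sin(51.2°) = 7.7934 m/s²
t = √(2d/a) = √(2 × 11.6 / 7.7934) = 1.73 s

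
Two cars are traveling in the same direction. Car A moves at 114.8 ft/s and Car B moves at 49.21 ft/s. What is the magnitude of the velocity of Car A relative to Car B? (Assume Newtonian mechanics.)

v_rel = |v_A - v_B| = |114.8 - 49.21| = 65.59 ft/s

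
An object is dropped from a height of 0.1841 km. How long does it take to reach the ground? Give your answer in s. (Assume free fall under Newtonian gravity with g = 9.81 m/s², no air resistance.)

h = 0.1841 km × 1000.0 = 184.1 m
t = √(2h/g) = √(2 × 184.1 / 9.81) = 6.126 s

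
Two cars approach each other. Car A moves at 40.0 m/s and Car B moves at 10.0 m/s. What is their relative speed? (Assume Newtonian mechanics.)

v_rel = v_A + v_B = 40.0 + 10.0 = 50.0 m/s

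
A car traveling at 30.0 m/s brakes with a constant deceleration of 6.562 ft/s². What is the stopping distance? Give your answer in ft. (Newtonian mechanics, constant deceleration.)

a = 6.562 ft/s² × 0.3048 = 2.0001 m/s²
d = v₀² / (2a) = 30.0² / (2 × 2.0001) = 900.0 / 4.0002 = 224.989 m
d = 224.989 m / 0.3048 = 738.2 ft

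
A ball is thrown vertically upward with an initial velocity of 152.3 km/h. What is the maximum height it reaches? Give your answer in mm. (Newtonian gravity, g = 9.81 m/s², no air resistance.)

v₀ = 152.3 km/h × 0.2777777777777778 = 42.3056 m/s
h_max = v₀² / (2g) = 42.3056² / (2 × 9.81) = 1789.76 / 19.62 = 91.2212 m
h_max = 91.2212 m / 0.001 = 91220 mm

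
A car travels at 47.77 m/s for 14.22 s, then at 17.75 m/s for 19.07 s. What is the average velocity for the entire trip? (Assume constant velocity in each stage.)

d₁ = v₁t₁ = 47.77 × 14.22 = 679.2894 m
d₂ = v₂t₂ = 17.75 × 19.07 = 338.4925 m
d_total = 1017.7819 m, t_total = 33.29 s
v_avg = d_total/t_total = 1017.7819/33.29 = 30.57 m/s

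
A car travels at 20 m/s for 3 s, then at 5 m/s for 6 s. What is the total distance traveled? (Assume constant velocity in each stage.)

d₁ = v₁t₁ = 20 × 3 = 60 m
d₂ = v₂t₂ = 5 × 6 = 30 m
d_total = 60 + 30 = 90 m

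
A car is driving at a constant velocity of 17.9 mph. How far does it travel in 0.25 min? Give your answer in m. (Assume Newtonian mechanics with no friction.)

v = 17.9 mph × 0.44704 = 8.00202 m/s
t = 0.25 min × 60.0 = 15.0 s
d = v × t = 8.00202 × 15.0 = 120.0 m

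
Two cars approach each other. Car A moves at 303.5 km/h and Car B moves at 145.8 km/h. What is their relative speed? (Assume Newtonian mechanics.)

v_rel = v_A + v_B = 303.5 + 145.8 = 449.3 km/h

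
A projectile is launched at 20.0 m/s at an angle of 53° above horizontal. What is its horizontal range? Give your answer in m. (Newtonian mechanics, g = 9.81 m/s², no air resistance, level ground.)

R = v₀² × sin(2θ) / g = 20.0² × sin(2 × 53°) / 9.81 = 400.0 × 0.961262 / 9.81 = 39.2 m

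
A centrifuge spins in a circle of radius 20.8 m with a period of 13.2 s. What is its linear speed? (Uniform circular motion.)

v = 2πr/T = 2π×20.8/13.2 = 9.9 m/s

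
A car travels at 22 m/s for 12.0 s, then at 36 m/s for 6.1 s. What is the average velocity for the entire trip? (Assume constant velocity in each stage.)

d₁ = v₁t₁ = 22 × 12.0 = 264.0 m
d₂ = v₂t₂ = 36 × 6.1 = 219.6 m
d_total = 483.6 m, t_total = 18.1 s
v_avg = d_total/t_total = 483.6/18.1 = 26.72 m/s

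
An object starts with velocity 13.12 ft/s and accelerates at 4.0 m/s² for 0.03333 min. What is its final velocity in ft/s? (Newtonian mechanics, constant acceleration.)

v₀ = 13.12 ft/s × 0.3048 = 3.99898 m/s
t = 0.03333 min × 60.0 = 1.9998 s
v = v₀ + a × t = 3.99898 + 4.0 × 1.9998 = 11.9982 m/s
v = 11.9982 m/s / 0.3048 = 39.36 ft/s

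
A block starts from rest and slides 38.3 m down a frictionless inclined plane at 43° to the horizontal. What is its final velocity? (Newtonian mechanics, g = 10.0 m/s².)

a = g sin(θ) = 10.0 × sin(43°) = 6.82 m/s²
v = √(2ad) = √(2 × 6.82 × 38.3) = 22.86 m/s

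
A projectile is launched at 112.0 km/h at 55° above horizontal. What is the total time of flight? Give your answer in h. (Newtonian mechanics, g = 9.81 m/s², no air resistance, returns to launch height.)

v₀ = 112.0 km/h × 0.2777777777777778 = 31.1111 m/s
T = 2 × v₀ × sin(θ) / g = 2 × 31.1111 × sin(55°) / 9.81 = 2 × 31.1111 × 0.819152 / 9.81 = 5.19566 s
T = 5.19566 s / 3600.0 = 0.001443 h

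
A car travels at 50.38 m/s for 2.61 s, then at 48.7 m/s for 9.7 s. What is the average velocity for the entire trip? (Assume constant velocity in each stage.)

d₁ = v₁t₁ = 50.38 × 2.61 = 131.4918 m
d₂ = v₂t₂ = 48.7 × 9.7 = 472.39 m
d_total = 603.8818 m, t_total = 12.31 s
v_avg = d_total/t_total = 603.8818/12.31 = 49.06 m/s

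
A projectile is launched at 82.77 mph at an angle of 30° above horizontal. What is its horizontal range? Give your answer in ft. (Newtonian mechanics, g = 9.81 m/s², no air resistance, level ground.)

v₀ = 82.77 mph × 0.44704 = 37.0015 m/s
R = v₀² × sin(2θ) / g = 37.0015² × sin(2 × 30°) / 9.81 = 1369.11 × 0.866025 / 9.81 = 120.865 m
R = 120.865 m / 0.3048 = 396.5 ft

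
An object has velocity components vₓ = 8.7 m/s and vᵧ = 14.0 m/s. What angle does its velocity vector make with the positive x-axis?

θ = arctan(vᵧ/vₓ) = arctan(14.0/8.7) = 58.14°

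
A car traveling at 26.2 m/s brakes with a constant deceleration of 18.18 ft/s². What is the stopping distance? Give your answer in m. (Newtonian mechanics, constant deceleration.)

a = 18.18 ft/s² × 0.3048 = 5.54126 m/s²
d = v₀² / (2a) = 26.2² / (2 × 5.54126) = 686.44 / 11.0825 = 61.94 m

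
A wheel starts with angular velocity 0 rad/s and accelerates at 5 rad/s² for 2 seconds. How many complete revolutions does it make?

θ = ω₀t + ½αt² = 0×2 + ½×5×2² = 10.0 rad
Total revolutions = θ/(2π) = 10.0/(2π) = 1.59
Complete revolutions = ⌊1.59⌋ = 1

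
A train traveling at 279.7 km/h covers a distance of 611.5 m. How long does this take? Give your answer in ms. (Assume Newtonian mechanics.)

v = 279.7 km/h × 0.2777777777777778 = 77.6944 m/s
t = d / v = 611.5 / 77.6944 = 7.87058 s
t = 7.87058 s / 0.001 = 7871 ms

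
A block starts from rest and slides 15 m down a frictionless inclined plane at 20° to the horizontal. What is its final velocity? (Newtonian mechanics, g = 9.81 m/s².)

a = g sin(θ) = 9.81 × sin(20°) = 3.3552 m/s²
v = √(2ad) = √(2 × 3.3552 × 15) = 10.03 m/s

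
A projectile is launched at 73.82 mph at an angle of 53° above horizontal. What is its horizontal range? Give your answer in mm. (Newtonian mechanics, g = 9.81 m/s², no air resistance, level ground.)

v₀ = 73.82 mph × 0.44704 = 33.0005 m/s
R = v₀² × sin(2θ) / g = 33.0005² × sin(2 × 53°) / 9.81 = 1089.03 × 0.961262 / 9.81 = 106.712 m
R = 106.712 m / 0.001 = 106700 mm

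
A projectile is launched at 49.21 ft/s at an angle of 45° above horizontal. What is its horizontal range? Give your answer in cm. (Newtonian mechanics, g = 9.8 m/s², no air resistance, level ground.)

v₀ = 49.21 ft/s × 0.3048 = 14.9992 m/s
R = v₀² × sin(2θ) / g = 14.9992² × sin(2 × 45°) / 9.8 = 224.976 × 1.0 / 9.8 = 22.9567 m
R = 22.9567 m / 0.01 = 2296 cm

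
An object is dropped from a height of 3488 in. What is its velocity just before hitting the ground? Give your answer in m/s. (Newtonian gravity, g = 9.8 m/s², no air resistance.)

h = 3488 in × 0.0254 = 88.5952 m
v = √(2gh) = √(2 × 9.8 × 88.5952) = 41.67 m/s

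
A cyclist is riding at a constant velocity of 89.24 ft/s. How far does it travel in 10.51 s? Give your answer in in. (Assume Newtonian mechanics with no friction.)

v = 89.24 ft/s × 0.3048 = 27.2004 m/s
d = v × t = 27.2004 × 10.51 = 285.876 m
d = 285.876 m / 0.0254 = 11250 in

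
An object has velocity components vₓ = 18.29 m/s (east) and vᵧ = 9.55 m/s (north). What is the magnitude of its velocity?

|v| = √(vₓ² + vᵧ²) = √(18.29² + 9.55²) = √(425.7266) = 20.63 m/s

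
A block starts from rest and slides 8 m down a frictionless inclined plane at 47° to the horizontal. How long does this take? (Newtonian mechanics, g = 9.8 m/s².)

a = g sin(θ) = 9.8 × sin(47°) = 7.1673 m/s²
t = √(2d/a) = √(2 × 8 / 7.1673) = 1.49 s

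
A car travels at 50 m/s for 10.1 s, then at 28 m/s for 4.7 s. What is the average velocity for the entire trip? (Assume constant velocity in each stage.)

d₁ = v₁t₁ = 50 × 10.1 = 505.0 m
d₂ = v₂t₂ = 28 × 4.7 = 131.6 m
d_total = 636.6 m, t_total = 14.8 s
v_avg = d_total/t_total = 636.6/14.8 = 43.01 m/s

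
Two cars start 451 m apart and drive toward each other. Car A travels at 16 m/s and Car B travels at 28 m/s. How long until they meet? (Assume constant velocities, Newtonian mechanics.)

Combined speed: v_combined = 16 + 28 = 44 m/s
Time to meet: t = d/v_combined = 451/44 = 10.25 s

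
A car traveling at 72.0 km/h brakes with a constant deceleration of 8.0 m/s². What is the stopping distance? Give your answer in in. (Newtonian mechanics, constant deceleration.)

v₀ = 72.0 km/h × 0.2777777777777778 = 20.0 m/s
d = v₀² / (2a) = 20.0² / (2 × 8.0) = 400.0 / 16.0 = 25.0 m
d = 25.0 m / 0.0254 = 984.3 in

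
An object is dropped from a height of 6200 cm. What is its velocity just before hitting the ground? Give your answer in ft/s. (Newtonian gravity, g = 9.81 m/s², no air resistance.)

h = 6200 cm × 0.01 = 62.0 m
v = √(2gh) = √(2 × 9.81 × 62.0) = 34.8775 m/s
v = 34.8775 m/s / 0.3048 = 114.4 ft/s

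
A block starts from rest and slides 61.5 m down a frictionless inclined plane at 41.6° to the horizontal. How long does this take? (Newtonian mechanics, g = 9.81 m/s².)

a = g sin(θ) = 9.81 × sin(41.6°) = 6.5131 m/s²
t = √(2d/a) = √(2 × 61.5 / 6.5131) = 4.35 s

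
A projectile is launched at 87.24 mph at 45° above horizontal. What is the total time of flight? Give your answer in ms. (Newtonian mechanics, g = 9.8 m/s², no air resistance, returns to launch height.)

v₀ = 87.24 mph × 0.44704 = 38.9998 m/s
T = 2 × v₀ × sin(θ) / g = 2 × 38.9998 × sin(45°) / 9.8 = 2 × 38.9998 × 0.707107 / 9.8 = 5.62797 s
T = 5.62797 s / 0.001 = 5628 ms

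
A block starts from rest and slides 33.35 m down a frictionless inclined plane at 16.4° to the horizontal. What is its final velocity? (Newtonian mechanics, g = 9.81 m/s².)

a = g sin(θ) = 9.81 × sin(16.4°) = 2.7698 m/s²
v = √(2ad) = √(2 × 2.7698 × 33.35) = 13.59 m/s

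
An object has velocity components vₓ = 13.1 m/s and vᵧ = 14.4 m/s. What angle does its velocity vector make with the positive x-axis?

θ = arctan(vᵧ/vₓ) = arctan(14.4/13.1) = 47.71°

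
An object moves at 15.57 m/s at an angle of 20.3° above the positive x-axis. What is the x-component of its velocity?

vₓ = v cos(θ) = 15.57 × cos(20.3°) = 14.6 m/s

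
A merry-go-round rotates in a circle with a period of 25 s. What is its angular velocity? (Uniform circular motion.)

ω = 2π/T = 2π/25 = 0.2513 rad/s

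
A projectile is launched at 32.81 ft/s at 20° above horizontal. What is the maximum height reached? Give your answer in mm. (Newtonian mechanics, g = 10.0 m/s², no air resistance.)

v₀ = 32.81 ft/s × 0.3048 = 10.0005 m/s
H = v₀² × sin²(θ) / (2g) = 10.0005² × sin(20°)² / (2 × 10.0) = 100.01 × 0.116978 / 20.0 = 0.584948 m
H = 0.584948 m / 0.001 = 584.9 mm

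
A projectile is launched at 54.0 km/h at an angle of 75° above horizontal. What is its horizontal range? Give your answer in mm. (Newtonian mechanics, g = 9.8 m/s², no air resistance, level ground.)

v₀ = 54.0 km/h × 0.2777777777777778 = 15.0 m/s
R = v₀² × sin(2θ) / g = 15.0² × sin(2 × 75°) / 9.8 = 225.0 × 0.5 / 9.8 = 11.4796 m
R = 11.4796 m / 0.001 = 11480 mm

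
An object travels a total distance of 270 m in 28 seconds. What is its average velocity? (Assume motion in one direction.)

v_avg = Δd / Δt = 270 / 28 = 9.64 m/s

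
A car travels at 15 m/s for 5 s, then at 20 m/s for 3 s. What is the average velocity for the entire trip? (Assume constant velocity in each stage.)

d₁ = v₁t₁ = 15 × 5 = 75 m
d₂ = v₂t₂ = 20 × 3 = 60 m
d_total = 135 m, t_total = 8 s
v_avg = d_total/t_total = 135/8 = 16.88 m/s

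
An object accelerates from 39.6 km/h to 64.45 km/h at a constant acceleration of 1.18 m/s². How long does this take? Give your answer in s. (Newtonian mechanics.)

v₀ = 39.6 km/h × 0.2777777777777778 = 11.0 m/s
v = 64.45 km/h × 0.2777777777777778 = 17.9028 m/s
t = (v - v₀) / a = (17.9028 - 11.0) / 1.18 = 5.85 s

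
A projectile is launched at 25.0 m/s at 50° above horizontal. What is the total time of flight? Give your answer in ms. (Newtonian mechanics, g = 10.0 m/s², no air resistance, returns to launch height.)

T = 2 × v₀ × sin(θ) / g = 2 × 25.0 × sin(50°) / 10.0 = 2 × 25.0 × 0.766044 / 10.0 = 3.83022 s
T = 3.83022 s / 0.001 = 3830 ms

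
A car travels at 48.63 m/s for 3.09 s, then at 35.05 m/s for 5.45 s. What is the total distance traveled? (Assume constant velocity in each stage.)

d₁ = v₁t₁ = 48.63 × 3.09 = 150.2667 m
d₂ = v₂t₂ = 35.05 × 5.45 = 191.0225 m
d_total = 150.2667 + 191.0225 = 341.29 m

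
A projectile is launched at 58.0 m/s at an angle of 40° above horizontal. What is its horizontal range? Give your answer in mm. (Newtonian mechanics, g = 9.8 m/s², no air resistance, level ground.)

R = v₀² × sin(2θ) / g = 58.0² × sin(2 × 40°) / 9.8 = 3364.0 × 0.9848078 / 9.8 = 338.0504 m
R = 338.0504 m / 0.001 = 338100 mm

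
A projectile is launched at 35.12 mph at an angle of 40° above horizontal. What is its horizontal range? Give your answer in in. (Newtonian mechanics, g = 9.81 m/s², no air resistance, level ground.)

v₀ = 35.12 mph × 0.44704 = 15.7 m/s
R = v₀² × sin(2θ) / g = 15.7² × sin(2 × 40°) / 9.81 = 246.49 × 0.984808 / 9.81 = 24.7447 m
R = 24.7447 m / 0.0254 = 974.2 in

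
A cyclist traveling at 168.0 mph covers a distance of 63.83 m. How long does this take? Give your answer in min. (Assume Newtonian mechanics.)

v = 168.0 mph × 0.44704 = 75.1027 m/s
t = d / v = 63.83 / 75.1027 = 0.849903 s
t = 0.849903 s / 60.0 = 0.01417 min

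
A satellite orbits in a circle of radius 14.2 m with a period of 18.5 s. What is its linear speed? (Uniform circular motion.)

v = 2πr/T = 2π×14.2/18.5 = 4.82 m/s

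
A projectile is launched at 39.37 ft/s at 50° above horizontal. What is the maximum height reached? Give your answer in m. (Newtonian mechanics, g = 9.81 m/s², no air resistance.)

v₀ = 39.37 ft/s × 0.3048 = 12.0 m/s
H = v₀² × sin²(θ) / (2g) = 12.0² × sin(50°)² / (2 × 9.81) = 144.0 × 0.586824 / 19.62 = 4.307 m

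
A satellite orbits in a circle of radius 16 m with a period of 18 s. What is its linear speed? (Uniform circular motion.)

v = 2πr/T = 2π×16/18 = 5.59 m/s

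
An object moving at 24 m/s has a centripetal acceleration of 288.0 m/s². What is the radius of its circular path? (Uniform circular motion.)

r = v²/a_c = 24²/288.0 = 2.0 m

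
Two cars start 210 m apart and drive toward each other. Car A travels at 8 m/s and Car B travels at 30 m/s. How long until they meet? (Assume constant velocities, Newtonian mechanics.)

Combined speed: v_combined = 8 + 30 = 38 m/s
Time to meet: t = d/v_combined = 210/38 = 5.53 s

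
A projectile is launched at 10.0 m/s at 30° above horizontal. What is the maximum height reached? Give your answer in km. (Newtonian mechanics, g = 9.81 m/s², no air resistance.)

H = v₀² × sin²(θ) / (2g) = 10.0² × sin(30°)² / (2 × 9.81) = 100.0 × 0.25 / 19.62 = 1.27421 m
H = 1.27421 m / 1000.0 = 0.001274 km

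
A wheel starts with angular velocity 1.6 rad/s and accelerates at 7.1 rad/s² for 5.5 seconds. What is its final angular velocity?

ω = ω₀ + αt = 1.6 + 7.1 × 5.5 = 40.65 rad/s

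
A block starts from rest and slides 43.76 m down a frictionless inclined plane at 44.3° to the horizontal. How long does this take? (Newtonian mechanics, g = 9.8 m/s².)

a = g sin(θ) = 9.8 × sin(44.3°) = 6.8445 m/s²
t = √(2d/a) = √(2 × 43.76 / 6.8445) = 3.58 s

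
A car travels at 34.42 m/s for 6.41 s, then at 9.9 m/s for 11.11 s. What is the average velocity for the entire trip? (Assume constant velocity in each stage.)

d₁ = v₁t₁ = 34.42 × 6.41 = 220.6322 m
d₂ = v₂t₂ = 9.9 × 11.11 = 109.989 m
d_total = 330.6212 m, t_total = 17.52 s
v_avg = d_total/t_total = 330.6212/17.52 = 18.87 m/s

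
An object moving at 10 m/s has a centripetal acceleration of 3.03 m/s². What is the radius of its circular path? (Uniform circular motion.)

r = v²/a_c = 10²/3.03 = 33.0 m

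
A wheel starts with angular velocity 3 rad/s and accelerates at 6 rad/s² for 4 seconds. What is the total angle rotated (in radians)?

θ = ω₀t + ½αt² = 3×4 + ½×6×4² = 60.0 rad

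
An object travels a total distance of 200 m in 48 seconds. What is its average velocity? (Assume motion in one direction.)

v_avg = Δd / Δt = 200 / 48 = 4.17 m/s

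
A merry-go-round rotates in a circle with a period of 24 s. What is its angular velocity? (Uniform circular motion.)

ω = 2π/T = 2π/24 = 0.2618 rad/s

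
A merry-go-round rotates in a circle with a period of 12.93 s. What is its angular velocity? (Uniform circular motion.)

ω = 2π/T = 2π/12.93 = 0.4859 rad/s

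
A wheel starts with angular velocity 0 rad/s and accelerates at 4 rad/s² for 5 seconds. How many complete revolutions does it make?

θ = ω₀t + ½αt² = 0×5 + ½×4×5² = 50.0 rad
Total revolutions = θ/(2π) = 50.0/(2π) = 7.96
Complete revolutions = ⌊7.96⌋ = 7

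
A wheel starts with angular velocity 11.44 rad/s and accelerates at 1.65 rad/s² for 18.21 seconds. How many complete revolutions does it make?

θ = ω₀t + ½αt² = 11.44×18.21 + ½×1.65×18.21² = 481.8957825 rad
Total revolutions = θ/(2π) = 481.8957825/(2π) = 76.7
Complete revolutions = ⌊76.7⌋ = 76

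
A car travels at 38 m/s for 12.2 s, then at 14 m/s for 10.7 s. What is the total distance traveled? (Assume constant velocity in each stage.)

d₁ = v₁t₁ = 38 × 12.2 = 463.6 m
d₂ = v₂t₂ = 14 × 10.7 = 149.8 m
d_total = 463.6 + 149.8 = 613.4 m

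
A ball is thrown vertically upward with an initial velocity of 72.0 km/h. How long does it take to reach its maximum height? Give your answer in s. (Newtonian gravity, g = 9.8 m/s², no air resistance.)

v₀ = 72.0 km/h × 0.2777777777777778 = 20.0 m/s
t_up = v₀ / g = 20.0 / 9.8 = 2.041 s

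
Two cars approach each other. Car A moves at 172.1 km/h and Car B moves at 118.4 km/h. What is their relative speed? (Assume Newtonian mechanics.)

v_rel = v_A + v_B = 172.1 + 118.4 = 290.5 km/h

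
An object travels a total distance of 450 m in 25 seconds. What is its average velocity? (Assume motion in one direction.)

v_avg = Δd / Δt = 450 / 25 = 18.0 m/s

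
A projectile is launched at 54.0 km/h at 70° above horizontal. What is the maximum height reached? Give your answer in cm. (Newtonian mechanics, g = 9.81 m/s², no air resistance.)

v₀ = 54.0 km/h × 0.2777777777777778 = 15.0 m/s
H = v₀² × sin²(θ) / (2g) = 15.0² × sin(70°)² / (2 × 9.81) = 225.0 × 0.883022 / 19.62 = 10.1264 m
H = 10.1264 m / 0.01 = 1013 cm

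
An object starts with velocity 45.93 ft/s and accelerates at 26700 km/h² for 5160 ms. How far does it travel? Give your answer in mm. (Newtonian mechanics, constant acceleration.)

v₀ = 45.93 ft/s × 0.3048 = 13.9995 m/s
a = 26700 km/h² × 7.716049382716049e-05 = 2.06019 m/s²
t = 5160 ms × 0.001 = 5.16 s
d = v₀ × t + ½ × a × t² = 13.9995 × 5.16 + 0.5 × 2.06019 × 5.16² = 99.6643 m
d = 99.6643 m / 0.001 = 99660 mm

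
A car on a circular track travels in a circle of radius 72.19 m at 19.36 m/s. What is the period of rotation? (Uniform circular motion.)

T = 2πr/v = 2π×72.19/19.36 = 23.43 s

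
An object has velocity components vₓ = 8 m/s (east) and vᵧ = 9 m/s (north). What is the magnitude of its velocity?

|v| = √(vₓ² + vᵧ²) = √(8² + 9²) = √(145) = 12.04 m/s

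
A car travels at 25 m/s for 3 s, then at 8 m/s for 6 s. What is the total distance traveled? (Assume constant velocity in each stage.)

d₁ = v₁t₁ = 25 × 3 = 75 m
d₂ = v₂t₂ = 8 × 6 = 48 m
d_total = 75 + 48 = 123 m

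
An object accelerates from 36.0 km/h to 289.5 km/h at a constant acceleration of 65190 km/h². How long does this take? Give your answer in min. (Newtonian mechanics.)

v₀ = 36.0 km/h × 0.2777777777777778 = 10.0 m/s
v = 289.5 km/h × 0.2777777777777778 = 80.4167 m/s
a = 65190 km/h² × 7.716049382716049e-05 = 5.03009 m/s²
t = (v - v₀) / a = (80.4167 - 10.0) / 5.03009 = 13.9991 s
t = 13.9991 s / 60.0 = 0.2333 min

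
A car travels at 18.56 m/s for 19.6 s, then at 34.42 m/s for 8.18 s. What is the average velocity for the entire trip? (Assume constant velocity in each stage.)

d₁ = v₁t₁ = 18.56 × 19.6 = 363.776 m
d₂ = v₂t₂ = 34.42 × 8.18 = 281.5556 m
d_total = 645.3316 m, t_total = 27.78 s
v_avg = d_total/t_total = 645.3316/27.78 = 23.23 m/s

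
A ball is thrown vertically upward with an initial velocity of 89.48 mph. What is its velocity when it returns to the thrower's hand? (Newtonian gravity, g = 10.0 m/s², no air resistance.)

By conservation of energy (no air resistance), the ball returns to the throw height with the same speed as launch, but directed downward.
|v_ground| = v₀ = 89.48 mph
v_ground = 89.48 mph (downward)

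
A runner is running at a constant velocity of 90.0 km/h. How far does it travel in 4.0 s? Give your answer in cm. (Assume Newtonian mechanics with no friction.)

v = 90.0 km/h × 0.2777777777777778 = 25.0 m/s
d = v × t = 25.0 × 4.0 = 100.0 m
d = 100.0 m / 0.01 = 10000 cm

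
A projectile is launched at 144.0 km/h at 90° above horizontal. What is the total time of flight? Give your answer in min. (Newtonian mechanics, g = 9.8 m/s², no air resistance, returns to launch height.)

v₀ = 144.0 km/h × 0.2777777777777778 = 40.0 m/s
T = 2 × v₀ × sin(θ) / g = 2 × 40.0 × sin(90°) / 9.8 = 2 × 40.0 × 1.0 / 9.8 = 8.16327 s
T = 8.16327 s / 60.0 = 0.1361 min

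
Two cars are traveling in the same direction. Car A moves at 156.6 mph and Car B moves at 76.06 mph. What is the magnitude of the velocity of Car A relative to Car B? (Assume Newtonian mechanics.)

v_rel = |v_A - v_B| = |156.6 - 76.06| = 80.54 mph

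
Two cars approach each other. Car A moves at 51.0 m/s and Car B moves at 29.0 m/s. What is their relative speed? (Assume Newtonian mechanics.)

v_rel = v_A + v_B = 51.0 + 29.0 = 80.0 m/s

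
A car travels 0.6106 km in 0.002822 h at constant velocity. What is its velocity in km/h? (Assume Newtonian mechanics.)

d = 0.6106 km × 1000.0 = 610.6 m
t = 0.002822 h × 3600.0 = 10.1592 s
v = d / t = 610.6 / 10.1592 = 60.1032 m/s
v = 60.1032 m/s / 0.2777777777777778 = 216.4 km/h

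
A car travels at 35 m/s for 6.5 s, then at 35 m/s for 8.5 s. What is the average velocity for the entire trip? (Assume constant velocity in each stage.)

d₁ = v₁t₁ = 35 × 6.5 = 227.5 m
d₂ = v₂t₂ = 35 × 8.5 = 297.5 m
d_total = 525.0 m, t_total = 15.0 s
v_avg = d_total/t_total = 525.0/15.0 = 35.0 m/s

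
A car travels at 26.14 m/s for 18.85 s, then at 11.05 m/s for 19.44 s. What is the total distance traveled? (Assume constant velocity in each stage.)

d₁ = v₁t₁ = 26.14 × 18.85 = 492.739 m
d₂ = v₂t₂ = 11.05 × 19.44 = 214.812 m
d_total = 492.739 + 214.812 = 707.55 m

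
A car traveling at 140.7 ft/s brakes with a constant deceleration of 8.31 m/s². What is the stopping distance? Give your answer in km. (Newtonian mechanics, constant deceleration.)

v₀ = 140.7 ft/s × 0.3048 = 42.8854 m/s
d = v₀² / (2a) = 42.8854² / (2 × 8.31) = 1839.16 / 16.62 = 110.659 m
d = 110.659 m / 1000.0 = 0.1107 km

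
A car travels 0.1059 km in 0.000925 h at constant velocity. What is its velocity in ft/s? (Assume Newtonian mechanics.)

d = 0.1059 km × 1000.0 = 105.9 m
t = 0.000925 h × 3600.0 = 3.33 s
v = d / t = 105.9 / 3.33 = 31.8018 m/s
v = 31.8018 m/s / 0.3048 = 104.3 ft/s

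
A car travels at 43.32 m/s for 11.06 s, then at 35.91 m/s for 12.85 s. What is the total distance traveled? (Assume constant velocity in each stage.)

d₁ = v₁t₁ = 43.32 × 11.06 = 479.1192 m
d₂ = v₂t₂ = 35.91 × 12.85 = 461.4435 m
d_total = 479.1192 + 461.4435 = 940.56 m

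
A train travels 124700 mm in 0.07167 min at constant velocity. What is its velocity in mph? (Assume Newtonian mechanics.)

d = 124700 mm × 0.001 = 124.7 m
t = 0.07167 min × 60.0 = 4.3002 s
v = d / t = 124.7 / 4.3002 = 28.9987 m/s
v = 28.9987 m/s / 0.44704 = 64.87 mph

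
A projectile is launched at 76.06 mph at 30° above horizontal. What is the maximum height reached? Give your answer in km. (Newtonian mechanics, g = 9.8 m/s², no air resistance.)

v₀ = 76.06 mph × 0.44704 = 34.0019 m/s
H = v₀² × sin²(θ) / (2g) = 34.0019² × sin(30°)² / (2 × 9.8) = 1156.13 × 0.25 / 19.6 = 14.7466 m
H = 14.7466 m / 1000.0 = 0.01475 km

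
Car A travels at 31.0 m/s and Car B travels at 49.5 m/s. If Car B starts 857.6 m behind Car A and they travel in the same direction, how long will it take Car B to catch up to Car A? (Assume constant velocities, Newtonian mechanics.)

Relative speed: v_rel = 49.5 - 31.0 = 18.5 m/s
Time to catch: t = d₀/v_rel = 857.6/18.5 = 46.36 s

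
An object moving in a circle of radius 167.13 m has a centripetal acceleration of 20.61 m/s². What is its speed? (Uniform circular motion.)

v = √(a_c × r) = √(20.61 × 167.13) = 58.69 m/s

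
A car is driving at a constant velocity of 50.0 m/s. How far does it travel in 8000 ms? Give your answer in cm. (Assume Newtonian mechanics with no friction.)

t = 8000 ms × 0.001 = 8.0 s
d = v × t = 50.0 × 8.0 = 400.0 m
d = 400.0 m / 0.01 = 40000 cm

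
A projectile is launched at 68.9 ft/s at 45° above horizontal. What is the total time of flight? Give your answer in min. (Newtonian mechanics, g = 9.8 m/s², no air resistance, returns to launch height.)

v₀ = 68.9 ft/s × 0.3048 = 21.0007 m/s
T = 2 × v₀ × sin(θ) / g = 2 × 21.0007 × sin(45°) / 9.8 = 2 × 21.0007 × 0.707107 / 9.8 = 3.03056 s
T = 3.03056 s / 60.0 = 0.05051 min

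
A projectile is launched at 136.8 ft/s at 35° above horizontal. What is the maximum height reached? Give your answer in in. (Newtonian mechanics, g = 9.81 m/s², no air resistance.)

v₀ = 136.8 ft/s × 0.3048 = 41.6966 m/s
H = v₀² × sin²(θ) / (2g) = 41.6966² × sin(35°)² / (2 × 9.81) = 1738.61 × 0.32899 / 19.62 = 29.1532 m
H = 29.1532 m / 0.0254 = 1148 in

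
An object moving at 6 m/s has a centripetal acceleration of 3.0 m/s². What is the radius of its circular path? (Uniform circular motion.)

r = v²/a_c = 6²/3.0 = 12.0 m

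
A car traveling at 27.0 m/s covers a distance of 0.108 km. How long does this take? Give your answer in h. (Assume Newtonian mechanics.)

d = 0.108 km × 1000.0 = 108.0 m
t = d / v = 108.0 / 27.0 = 4.0 s
t = 4.0 s / 3600.0 = 0.001111 h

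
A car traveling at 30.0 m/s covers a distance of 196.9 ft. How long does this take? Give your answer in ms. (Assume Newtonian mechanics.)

d = 196.9 ft × 0.3048 = 60.0151 m
t = d / v = 60.0151 / 30.0 = 2.0005 s
t = 2.0005 s / 0.001 = 2001 ms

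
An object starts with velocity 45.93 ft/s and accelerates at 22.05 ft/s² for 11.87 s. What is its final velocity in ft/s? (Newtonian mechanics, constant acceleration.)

v₀ = 45.93 ft/s × 0.3048 = 13.9995 m/s
a = 22.05 ft/s² × 0.3048 = 6.72084 m/s²
v = v₀ + a × t = 13.9995 + 6.72084 × 11.87 = 93.7759 m/s
v = 93.7759 m/s / 0.3048 = 307.7 ft/s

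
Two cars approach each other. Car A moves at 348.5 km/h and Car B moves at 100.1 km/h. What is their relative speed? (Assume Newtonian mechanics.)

v_rel = v_A + v_B = 348.5 + 100.1 = 448.6 km/h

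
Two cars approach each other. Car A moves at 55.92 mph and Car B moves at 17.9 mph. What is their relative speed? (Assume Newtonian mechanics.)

v_rel = v_A + v_B = 55.92 + 17.9 = 73.82 mph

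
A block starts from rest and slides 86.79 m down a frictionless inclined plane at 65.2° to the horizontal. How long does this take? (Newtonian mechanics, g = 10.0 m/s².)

a = g sin(θ) = 10.0 × sin(65.2°) = 9.0778 m/s²
t = √(2d/a) = √(2 × 86.79 / 9.0778) = 4.37 s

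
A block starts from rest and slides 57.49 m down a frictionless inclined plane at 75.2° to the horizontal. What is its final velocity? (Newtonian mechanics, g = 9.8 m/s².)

a = g sin(θ) = 9.8 × sin(75.2°) = 9.4749 m/s²
v = √(2ad) = √(2 × 9.4749 × 57.49) = 33.01 m/s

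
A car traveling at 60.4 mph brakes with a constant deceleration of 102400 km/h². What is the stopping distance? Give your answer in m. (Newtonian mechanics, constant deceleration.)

v₀ = 60.4 mph × 0.44704 = 27.0012 m/s
a = 102400 km/h² × 7.716049382716049e-05 = 7.90123 m/s²
d = v₀² / (2a) = 27.0012² / (2 × 7.90123) = 729.065 / 15.8025 = 46.14 m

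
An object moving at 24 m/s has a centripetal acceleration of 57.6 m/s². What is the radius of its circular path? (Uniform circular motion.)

r = v²/a_c = 24²/57.6 = 10.0 m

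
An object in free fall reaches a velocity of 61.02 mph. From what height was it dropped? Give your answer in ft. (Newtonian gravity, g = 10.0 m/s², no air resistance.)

v = 61.02 mph × 0.44704 = 27.2784 m/s
h = v² / (2g) = 27.2784² / (2 × 10.0) = 37.2056 m
h = 37.2056 m / 0.3048 = 122.1 ft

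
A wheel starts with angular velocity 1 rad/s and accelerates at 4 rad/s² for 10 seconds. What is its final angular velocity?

ω = ω₀ + αt = 1 + 4 × 10 = 41 rad/s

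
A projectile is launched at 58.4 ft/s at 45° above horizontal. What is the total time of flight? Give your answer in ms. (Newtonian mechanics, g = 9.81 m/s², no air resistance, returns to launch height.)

v₀ = 58.4 ft/s × 0.3048 = 17.8003 m/s
T = 2 × v₀ × sin(θ) / g = 2 × 17.8003 × sin(45°) / 9.81 = 2 × 17.8003 × 0.707107 / 9.81 = 2.5661 s
T = 2.5661 s / 0.001 = 2566 ms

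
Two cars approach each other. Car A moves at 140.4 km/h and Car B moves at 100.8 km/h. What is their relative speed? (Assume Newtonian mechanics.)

v_rel = v_A + v_B = 140.4 + 100.8 = 241.2 km/h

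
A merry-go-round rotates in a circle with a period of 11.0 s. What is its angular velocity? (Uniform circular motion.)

ω = 2π/T = 2π/11.0 = 0.5712 rad/s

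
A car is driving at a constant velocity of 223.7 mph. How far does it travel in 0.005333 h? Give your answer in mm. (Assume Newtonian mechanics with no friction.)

v = 223.7 mph × 0.44704 = 100.003 m/s
t = 0.005333 h × 3600.0 = 19.1988 s
d = v × t = 100.003 × 19.1988 = 1919.94 m
d = 1919.94 m / 0.001 = 1920000 mm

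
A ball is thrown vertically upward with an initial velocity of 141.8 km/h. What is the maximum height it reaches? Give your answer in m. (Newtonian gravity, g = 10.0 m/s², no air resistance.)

v₀ = 141.8 km/h × 0.2777777777777778 = 39.3889 m/s
h_max = v₀² / (2g) = 39.3889² / (2 × 10.0) = 1551.49 / 20.0 = 77.57 m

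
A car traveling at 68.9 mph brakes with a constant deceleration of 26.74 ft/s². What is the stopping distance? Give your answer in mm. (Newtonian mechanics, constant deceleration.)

v₀ = 68.9 mph × 0.44704 = 30.8011 m/s
a = 26.74 ft/s² × 0.3048 = 8.15035 m/s²
d = v₀² / (2a) = 30.8011² / (2 × 8.15035) = 948.708 / 16.3007 = 58.2004 m
d = 58.2004 m / 0.001 = 58200 mm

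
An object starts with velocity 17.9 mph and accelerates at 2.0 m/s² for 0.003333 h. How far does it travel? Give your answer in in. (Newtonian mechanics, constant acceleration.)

v₀ = 17.9 mph × 0.44704 = 8.00202 m/s
t = 0.003333 h × 3600.0 = 11.9988 s
d = v₀ × t + ½ × a × t² = 8.00202 × 11.9988 + 0.5 × 2.0 × 11.9988² = 239.986 m
d = 239.986 m / 0.0254 = 9448 in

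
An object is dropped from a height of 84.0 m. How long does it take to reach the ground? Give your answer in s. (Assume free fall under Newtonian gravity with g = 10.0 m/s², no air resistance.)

t = √(2h/g) = √(2 × 84.0 / 10.0) = 4.099 s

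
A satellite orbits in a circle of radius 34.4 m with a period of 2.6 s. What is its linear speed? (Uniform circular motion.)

v = 2πr/T = 2π×34.4/2.6 = 83.13 m/s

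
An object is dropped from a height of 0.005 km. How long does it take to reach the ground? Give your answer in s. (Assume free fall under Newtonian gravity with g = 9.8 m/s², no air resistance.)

h = 0.005 km × 1000.0 = 5.0 m
t = √(2h/g) = √(2 × 5.0 / 9.8) = 1.01 s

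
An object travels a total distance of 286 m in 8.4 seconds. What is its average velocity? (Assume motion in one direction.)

v_avg = Δd / Δt = 286 / 8.4 = 34.05 m/s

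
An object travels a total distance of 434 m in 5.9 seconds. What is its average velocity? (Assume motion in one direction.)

v_avg = Δd / Δt = 434 / 5.9 = 73.56 m/s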